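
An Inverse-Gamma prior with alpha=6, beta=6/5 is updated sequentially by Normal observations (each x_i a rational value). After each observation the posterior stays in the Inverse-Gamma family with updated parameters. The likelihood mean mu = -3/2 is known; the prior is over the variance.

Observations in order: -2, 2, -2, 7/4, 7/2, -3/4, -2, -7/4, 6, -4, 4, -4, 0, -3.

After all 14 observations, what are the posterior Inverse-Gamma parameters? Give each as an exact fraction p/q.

obs 1: x=-2 → posterior Inverse-Gamma(13/2, 53/40)
obs 2: x=2 → posterior Inverse-Gamma(7, 149/20)
obs 3: x=-2 → posterior Inverse-Gamma(15/2, 303/40)
obs 4: x=7/4 → posterior Inverse-Gamma(8, 2057/160)
obs 5: x=7/2 → posterior Inverse-Gamma(17/2, 4057/160)
obs 6: x=-3/4 → posterior Inverse-Gamma(9, 2051/80)
obs 7: x=-2 → posterior Inverse-Gamma(19/2, 2061/80)
obs 8: x=-7/4 → posterior Inverse-Gamma(10, 4127/160)
obs 9: x=6 → posterior Inverse-Gamma(21/2, 8627/160)
obs 10: x=-4 → posterior Inverse-Gamma(11, 9127/160)
obs 11: x=4 → posterior Inverse-Gamma(23/2, 11547/160)
obs 12: x=-4 → posterior Inverse-Gamma(12, 12047/160)
obs 13: x=0 → posterior Inverse-Gamma(25/2, 12227/160)
obs 14: x=-3 → posterior Inverse-Gamma(13, 12407/160)

alpha=13, beta=12407/160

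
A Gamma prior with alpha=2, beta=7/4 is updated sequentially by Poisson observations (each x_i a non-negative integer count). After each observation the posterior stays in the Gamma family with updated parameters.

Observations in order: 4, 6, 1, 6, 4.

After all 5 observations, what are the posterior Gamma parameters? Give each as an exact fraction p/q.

alpha=23, beta=27/4

obs 1: x=4 → posterior Gamma(6, 11/4)
obs 2: x=6 → posterior Gamma(12, 15/4)
obs 3: x=1 → posterior Gamma(13, 19/4)
obs 4: x=6 → posterior Gamma(19, 23/4)
obs 5: x=4 → posterior Gamma(23, 27/4)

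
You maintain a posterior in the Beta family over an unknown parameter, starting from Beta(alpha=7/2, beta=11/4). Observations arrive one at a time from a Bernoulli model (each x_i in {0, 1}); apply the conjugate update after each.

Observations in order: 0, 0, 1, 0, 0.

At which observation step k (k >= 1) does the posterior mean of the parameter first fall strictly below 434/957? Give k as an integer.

k = 2

obs 1: x=0 → posterior Beta(7/2, 15/4)
obs 2: x=0 → posterior Beta(7/2, 19/4)
obs 3: x=1 → posterior Beta(9/2, 19/4)
obs 4: x=0 → posterior Beta(9/2, 23/4)
obs 5: x=0 → posterior Beta(9/2, 27/4)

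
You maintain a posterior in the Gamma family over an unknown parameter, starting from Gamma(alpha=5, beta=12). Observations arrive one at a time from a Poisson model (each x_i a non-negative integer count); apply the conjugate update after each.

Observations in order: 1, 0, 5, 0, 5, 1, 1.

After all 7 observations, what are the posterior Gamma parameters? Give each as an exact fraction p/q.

obs 1: x=1 → posterior Gamma(6, 13)
obs 2: x=0 → posterior Gamma(6, 14)
obs 3: x=5 → posterior Gamma(11, 15)
obs 4: x=0 → posterior Gamma(11, 16)
obs 5: x=5 → posterior Gamma(16, 17)
obs 6: x=1 → posterior Gamma(17, 18)
obs 7: x=1 → posterior Gamma(18, 19)

alpha=18, beta=19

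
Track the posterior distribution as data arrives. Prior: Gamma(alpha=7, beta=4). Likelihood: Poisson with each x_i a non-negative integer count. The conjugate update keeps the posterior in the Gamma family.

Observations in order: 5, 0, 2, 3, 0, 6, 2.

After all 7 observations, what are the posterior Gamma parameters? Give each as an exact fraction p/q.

alpha=25, beta=11

obs 1: x=5 → posterior Gamma(12, 5)
obs 2: x=0 → posterior Gamma(12, 6)
obs 3: x=2 → posterior Gamma(14, 7)
obs 4: x=3 → posterior Gamma(17, 8)
obs 5: x=0 → posterior Gamma(17, 9)
obs 6: x=6 → posterior Gamma(23, 10)
obs 7: x=2 → posterior Gamma(25, 11)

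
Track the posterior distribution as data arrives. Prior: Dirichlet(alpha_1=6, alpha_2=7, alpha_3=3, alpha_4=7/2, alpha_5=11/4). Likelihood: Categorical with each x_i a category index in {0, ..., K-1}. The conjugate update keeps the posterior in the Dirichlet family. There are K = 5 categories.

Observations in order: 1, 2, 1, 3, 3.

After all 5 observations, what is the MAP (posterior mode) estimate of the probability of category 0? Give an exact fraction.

obs 1: x=1 → posterior Dirichlet(6, 8, 3, 7/2, 11/4)
obs 2: x=2 → posterior Dirichlet(6, 8, 4, 7/2, 11/4)
obs 3: x=1 → posterior Dirichlet(6, 9, 4, 7/2, 11/4)
obs 4: x=3 → posterior Dirichlet(6, 9, 4, 9/2, 11/4)
obs 5: x=3 → posterior Dirichlet(6, 9, 4, 11/2, 11/4)

20/89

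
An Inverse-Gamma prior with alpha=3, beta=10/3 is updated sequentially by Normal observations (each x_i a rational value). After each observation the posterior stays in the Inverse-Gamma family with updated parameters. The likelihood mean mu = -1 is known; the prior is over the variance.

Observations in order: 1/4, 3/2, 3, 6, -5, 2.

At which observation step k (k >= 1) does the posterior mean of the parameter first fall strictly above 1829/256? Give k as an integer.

k = 4

obs 1: x=1/4 → posterior Inverse-Gamma(7/2, 395/96)
obs 2: x=3/2 → posterior Inverse-Gamma(4, 695/96)
obs 3: x=3 → posterior Inverse-Gamma(9/2, 1463/96)
obs 4: x=6 → posterior Inverse-Gamma(5, 3815/96)
obs 5: x=-5 → posterior Inverse-Gamma(11/2, 4583/96)
obs 6: x=2 → posterior Inverse-Gamma(6, 5015/96)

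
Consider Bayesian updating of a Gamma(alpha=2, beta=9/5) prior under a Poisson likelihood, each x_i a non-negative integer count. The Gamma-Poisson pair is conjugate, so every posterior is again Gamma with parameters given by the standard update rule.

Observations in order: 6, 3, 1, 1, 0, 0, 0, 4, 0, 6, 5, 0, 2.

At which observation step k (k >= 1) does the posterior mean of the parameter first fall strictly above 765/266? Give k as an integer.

k = 2

obs 1: x=6 → posterior Gamma(8, 14/5)
obs 2: x=3 → posterior Gamma(11, 19/5)
obs 3: x=1 → posterior Gamma(12, 24/5)
obs 4: x=1 → posterior Gamma(13, 29/5)
obs 5: x=0 → posterior Gamma(13, 34/5)
obs 6: x=0 → posterior Gamma(13, 39/5)
obs 7: x=0 → posterior Gamma(13, 44/5)
obs 8: x=4 → posterior Gamma(17, 49/5)
obs 9: x=0 → posterior Gamma(17, 54/5)
obs 10: x=6 → posterior Gamma(23, 59/5)
obs 11: x=5 → posterior Gamma(28, 64/5)
obs 12: x=0 → posterior Gamma(28, 69/5)
obs 13: x=2 → posterior Gamma(30, 74/5)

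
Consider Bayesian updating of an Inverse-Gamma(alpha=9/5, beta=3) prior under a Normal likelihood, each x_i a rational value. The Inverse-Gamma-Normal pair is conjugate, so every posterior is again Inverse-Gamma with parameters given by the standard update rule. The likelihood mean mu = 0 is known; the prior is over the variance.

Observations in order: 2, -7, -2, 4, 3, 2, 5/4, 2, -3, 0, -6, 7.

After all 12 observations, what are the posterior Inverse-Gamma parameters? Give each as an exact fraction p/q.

alpha=39/5, beta=3065/32

obs 1: x=2 → posterior Inverse-Gamma(23/10, 5)
obs 2: x=-7 → posterior Inverse-Gamma(14/5, 59/2)
obs 3: x=-2 → posterior Inverse-Gamma(33/10, 63/2)
obs 4: x=4 → posterior Inverse-Gamma(19/5, 79/2)
obs 5: x=3 → posterior Inverse-Gamma(43/10, 44)
obs 6: x=2 → posterior Inverse-Gamma(24/5, 46)
obs 7: x=5/4 → posterior Inverse-Gamma(53/10, 1497/32)
obs 8: x=2 → posterior Inverse-Gamma(29/5, 1561/32)
obs 9: x=-3 → posterior Inverse-Gamma(63/10, 1705/32)
obs 10: x=0 → posterior Inverse-Gamma(34/5, 1705/32)
obs 11: x=-6 → posterior Inverse-Gamma(73/10, 2281/32)
obs 12: x=7 → posterior Inverse-Gamma(39/5, 3065/32)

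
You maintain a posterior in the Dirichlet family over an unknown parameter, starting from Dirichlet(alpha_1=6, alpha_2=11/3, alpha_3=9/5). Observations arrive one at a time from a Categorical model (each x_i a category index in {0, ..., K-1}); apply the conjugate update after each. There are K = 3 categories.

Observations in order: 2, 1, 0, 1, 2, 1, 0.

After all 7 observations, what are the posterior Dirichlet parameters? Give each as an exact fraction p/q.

obs 1: x=2 → posterior Dirichlet(6, 11/3, 14/5)
obs 2: x=1 → posterior Dirichlet(6, 14/3, 14/5)
obs 3: x=0 → posterior Dirichlet(7, 14/3, 14/5)
obs 4: x=1 → posterior Dirichlet(7, 17/3, 14/5)
obs 5: x=2 → posterior Dirichlet(7, 17/3, 19/5)
obs 6: x=1 → posterior Dirichlet(7, 20/3, 19/5)
obs 7: x=0 → posterior Dirichlet(8, 20/3, 19/5)

alpha_1=8, alpha_2=20/3, alpha_3=19/5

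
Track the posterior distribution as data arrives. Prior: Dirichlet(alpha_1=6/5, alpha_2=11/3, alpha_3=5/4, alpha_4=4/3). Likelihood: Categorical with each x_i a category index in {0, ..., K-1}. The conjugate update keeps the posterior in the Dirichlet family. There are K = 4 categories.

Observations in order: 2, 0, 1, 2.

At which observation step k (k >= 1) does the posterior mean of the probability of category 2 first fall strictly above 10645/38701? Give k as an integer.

obs 1: x=2 → posterior Dirichlet(6/5, 11/3, 9/4, 4/3)
obs 2: x=0 → posterior Dirichlet(11/5, 11/3, 9/4, 4/3)
obs 3: x=1 → posterior Dirichlet(11/5, 14/3, 9/4, 4/3)
obs 4: x=2 → posterior Dirichlet(11/5, 14/3, 13/4, 4/3)

k = 4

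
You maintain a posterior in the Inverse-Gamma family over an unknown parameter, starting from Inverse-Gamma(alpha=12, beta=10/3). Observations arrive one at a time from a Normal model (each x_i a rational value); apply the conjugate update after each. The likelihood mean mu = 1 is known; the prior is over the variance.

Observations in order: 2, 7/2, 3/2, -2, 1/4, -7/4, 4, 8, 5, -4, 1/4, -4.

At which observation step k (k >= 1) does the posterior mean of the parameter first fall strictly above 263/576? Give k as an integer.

obs 1: x=2 → posterior Inverse-Gamma(25/2, 23/6)
obs 2: x=7/2 → posterior Inverse-Gamma(13, 167/24)
obs 3: x=3/2 → posterior Inverse-Gamma(27/2, 85/12)
obs 4: x=-2 → posterior Inverse-Gamma(14, 139/12)
obs 5: x=1/4 → posterior Inverse-Gamma(29/2, 1139/96)
obs 6: x=-7/4 → posterior Inverse-Gamma(15, 751/48)
obs 7: x=4 → posterior Inverse-Gamma(31/2, 967/48)
obs 8: x=8 → posterior Inverse-Gamma(16, 2143/48)
obs 9: x=5 → posterior Inverse-Gamma(33/2, 2527/48)
obs 10: x=-4 → posterior Inverse-Gamma(17, 3127/48)
obs 11: x=1/4 → posterior Inverse-Gamma(35/2, 6281/96)
obs 12: x=-4 → posterior Inverse-Gamma(18, 7481/96)

k = 2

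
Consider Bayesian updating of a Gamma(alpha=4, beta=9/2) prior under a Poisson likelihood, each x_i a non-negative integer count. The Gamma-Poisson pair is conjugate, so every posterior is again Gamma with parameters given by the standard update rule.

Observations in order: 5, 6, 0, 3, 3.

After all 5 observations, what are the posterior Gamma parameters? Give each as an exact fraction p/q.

obs 1: x=5 → posterior Gamma(9, 11/2)
obs 2: x=6 → posterior Gamma(15, 13/2)
obs 3: x=0 → posterior Gamma(15, 15/2)
obs 4: x=3 → posterior Gamma(18, 17/2)
obs 5: x=3 → posterior Gamma(21, 19/2)

alpha=21, beta=19/2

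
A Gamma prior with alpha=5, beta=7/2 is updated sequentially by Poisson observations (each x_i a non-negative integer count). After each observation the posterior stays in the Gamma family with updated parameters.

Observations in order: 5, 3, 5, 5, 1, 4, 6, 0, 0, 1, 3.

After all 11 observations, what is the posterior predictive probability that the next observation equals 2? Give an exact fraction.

obs 1: x=5 → posterior Gamma(10, 9/2)
obs 2: x=3 → posterior Gamma(13, 11/2)
obs 3: x=5 → posterior Gamma(18, 13/2)
obs 4: x=5 → posterior Gamma(23, 15/2)
obs 5: x=1 → posterior Gamma(24, 17/2)
obs 6: x=4 → posterior Gamma(28, 19/2)
obs 7: x=6 → posterior Gamma(34, 21/2)
obs 8: x=0 → posterior Gamma(34, 23/2)
obs 9: x=0 → posterior Gamma(34, 25/2)
obs 10: x=1 → posterior Gamma(35, 27/2)
obs 11: x=3 → posterior Gamma(38, 29/2)

110408400809993070903399393675935388975807267619937377938804/451302514611022222119906091571193923850834154614488607763201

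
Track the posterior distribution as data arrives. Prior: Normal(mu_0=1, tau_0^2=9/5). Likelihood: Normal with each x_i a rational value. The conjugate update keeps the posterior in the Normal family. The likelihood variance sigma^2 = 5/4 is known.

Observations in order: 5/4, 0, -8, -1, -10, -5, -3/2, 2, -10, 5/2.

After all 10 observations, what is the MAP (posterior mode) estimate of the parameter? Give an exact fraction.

obs 1: x=5/4 → posterior Normal(70/61, 45/61)
obs 2: x=0 → posterior Normal(70/97, 45/97)
obs 3: x=-8 → posterior Normal(-218/133, 45/133)
obs 4: x=-1 → posterior Normal(-254/169, 45/169)
obs 5: x=-10 → posterior Normal(-614/205, 9/41)
obs 6: x=-5 → posterior Normal(-794/241, 45/241)
obs 7: x=-3/2 → posterior Normal(-848/277, 45/277)
obs 8: x=2 → posterior Normal(-776/313, 45/313)
obs 9: x=-10 → posterior Normal(-1136/349, 45/349)
obs 10: x=5/2 → posterior Normal(-1046/385, 9/77)

-1046/385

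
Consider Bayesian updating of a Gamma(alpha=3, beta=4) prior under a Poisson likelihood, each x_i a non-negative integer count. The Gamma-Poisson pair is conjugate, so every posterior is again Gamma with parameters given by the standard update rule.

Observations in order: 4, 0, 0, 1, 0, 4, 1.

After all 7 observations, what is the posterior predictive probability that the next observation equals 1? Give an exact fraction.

448795257871103/1283918464548864

obs 1: x=4 → posterior Gamma(7, 5)
obs 2: x=0 → posterior Gamma(7, 6)
obs 3: x=0 → posterior Gamma(7, 7)
obs 4: x=1 → posterior Gamma(8, 8)
obs 5: x=0 → posterior Gamma(8, 9)
obs 6: x=4 → posterior Gamma(12, 10)
obs 7: x=1 → posterior Gamma(13, 11)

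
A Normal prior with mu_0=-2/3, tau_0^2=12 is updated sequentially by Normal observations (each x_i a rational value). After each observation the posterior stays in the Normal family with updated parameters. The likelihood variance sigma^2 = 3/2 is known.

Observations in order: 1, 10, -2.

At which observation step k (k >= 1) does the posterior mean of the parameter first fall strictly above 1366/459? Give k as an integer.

k = 2

obs 1: x=1 → posterior Normal(22/27, 4/3)
obs 2: x=10 → posterior Normal(262/51, 12/17)
obs 3: x=-2 → posterior Normal(214/75, 12/25)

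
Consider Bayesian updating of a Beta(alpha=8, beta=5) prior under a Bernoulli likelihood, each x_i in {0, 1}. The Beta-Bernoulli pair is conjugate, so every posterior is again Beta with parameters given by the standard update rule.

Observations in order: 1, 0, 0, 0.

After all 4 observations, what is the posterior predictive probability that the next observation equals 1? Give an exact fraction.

9/17

obs 1: x=1 → posterior Beta(9, 5)
obs 2: x=0 → posterior Beta(9, 6)
obs 3: x=0 → posterior Beta(9, 7)
obs 4: x=0 → posterior Beta(9, 8)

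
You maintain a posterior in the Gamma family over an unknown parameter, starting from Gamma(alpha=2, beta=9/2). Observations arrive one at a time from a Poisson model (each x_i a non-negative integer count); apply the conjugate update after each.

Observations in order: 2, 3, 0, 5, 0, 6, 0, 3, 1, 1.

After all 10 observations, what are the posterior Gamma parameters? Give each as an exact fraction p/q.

alpha=23, beta=29/2

obs 1: x=2 → posterior Gamma(4, 11/2)
obs 2: x=3 → posterior Gamma(7, 13/2)
obs 3: x=0 → posterior Gamma(7, 15/2)
obs 4: x=5 → posterior Gamma(12, 17/2)
obs 5: x=0 → posterior Gamma(12, 19/2)
obs 6: x=6 → posterior Gamma(18, 21/2)
obs 7: x=0 → posterior Gamma(18, 23/2)
obs 8: x=3 → posterior Gamma(21, 25/2)
obs 9: x=1 → posterior Gamma(22, 27/2)
obs 10: x=1 → posterior Gamma(23, 29/2)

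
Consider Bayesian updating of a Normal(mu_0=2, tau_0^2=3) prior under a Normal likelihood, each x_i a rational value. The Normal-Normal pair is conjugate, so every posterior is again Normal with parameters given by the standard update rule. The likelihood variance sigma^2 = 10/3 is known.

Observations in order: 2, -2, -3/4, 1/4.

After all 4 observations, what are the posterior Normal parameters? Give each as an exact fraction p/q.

mu_0=31/92, tau_0^2=15/23

obs 1: x=2 → posterior Normal(2, 30/19)
obs 2: x=-2 → posterior Normal(5/7, 15/14)
obs 3: x=-3/4 → posterior Normal(53/148, 30/37)
obs 4: x=1/4 → posterior Normal(31/92, 15/23)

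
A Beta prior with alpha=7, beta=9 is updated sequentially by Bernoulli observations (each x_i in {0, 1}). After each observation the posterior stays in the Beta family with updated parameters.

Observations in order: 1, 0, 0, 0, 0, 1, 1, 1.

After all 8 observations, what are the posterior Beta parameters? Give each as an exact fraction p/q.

alpha=11, beta=13

obs 1: x=1 → posterior Beta(8, 9)
obs 2: x=0 → posterior Beta(8, 10)
obs 3: x=0 → posterior Beta(8, 11)
obs 4: x=0 → posterior Beta(8, 12)
obs 5: x=0 → posterior Beta(8, 13)
obs 6: x=1 → posterior Beta(9, 13)
obs 7: x=1 → posterior Beta(10, 13)
obs 8: x=1 → posterior Beta(11, 13)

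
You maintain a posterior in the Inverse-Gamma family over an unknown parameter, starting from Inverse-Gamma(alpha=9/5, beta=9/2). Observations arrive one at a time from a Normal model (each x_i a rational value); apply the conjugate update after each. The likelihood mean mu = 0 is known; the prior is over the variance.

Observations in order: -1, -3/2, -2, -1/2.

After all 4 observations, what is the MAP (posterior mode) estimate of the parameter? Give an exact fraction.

obs 1: x=-1 → posterior Inverse-Gamma(23/10, 5)
obs 2: x=-3/2 → posterior Inverse-Gamma(14/5, 49/8)
obs 3: x=-2 → posterior Inverse-Gamma(33/10, 65/8)
obs 4: x=-1/2 → posterior Inverse-Gamma(19/5, 33/4)

55/32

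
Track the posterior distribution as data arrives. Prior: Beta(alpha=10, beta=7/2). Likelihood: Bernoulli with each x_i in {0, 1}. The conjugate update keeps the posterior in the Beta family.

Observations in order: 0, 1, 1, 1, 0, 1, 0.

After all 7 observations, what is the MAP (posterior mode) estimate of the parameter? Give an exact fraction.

obs 1: x=0 → posterior Beta(10, 9/2)
obs 2: x=1 → posterior Beta(11, 9/2)
obs 3: x=1 → posterior Beta(12, 9/2)
obs 4: x=1 → posterior Beta(13, 9/2)
obs 5: x=0 → posterior Beta(13, 11/2)
obs 6: x=1 → posterior Beta(14, 11/2)
obs 7: x=0 → posterior Beta(14, 13/2)

26/37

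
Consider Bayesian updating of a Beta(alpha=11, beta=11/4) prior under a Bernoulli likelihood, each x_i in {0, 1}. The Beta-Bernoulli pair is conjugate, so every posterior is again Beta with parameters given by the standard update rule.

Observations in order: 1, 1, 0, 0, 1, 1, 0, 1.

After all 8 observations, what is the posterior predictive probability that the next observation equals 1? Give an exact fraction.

64/87

obs 1: x=1 → posterior Beta(12, 11/4)
obs 2: x=1 → posterior Beta(13, 11/4)
obs 3: x=0 → posterior Beta(13, 15/4)
obs 4: x=0 → posterior Beta(13, 19/4)
obs 5: x=1 → posterior Beta(14, 19/4)
obs 6: x=1 → posterior Beta(15, 19/4)
obs 7: x=0 → posterior Beta(15, 23/4)
obs 8: x=1 → posterior Beta(16, 23/4)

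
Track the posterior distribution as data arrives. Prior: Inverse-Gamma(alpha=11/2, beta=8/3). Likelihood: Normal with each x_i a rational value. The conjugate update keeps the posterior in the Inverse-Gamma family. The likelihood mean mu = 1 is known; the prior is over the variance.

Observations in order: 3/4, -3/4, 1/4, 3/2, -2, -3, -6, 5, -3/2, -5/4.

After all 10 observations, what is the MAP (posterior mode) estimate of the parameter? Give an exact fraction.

1327/276

obs 1: x=3/4 → posterior Inverse-Gamma(6, 259/96)
obs 2: x=-3/4 → posterior Inverse-Gamma(13/2, 203/48)
obs 3: x=1/4 → posterior Inverse-Gamma(7, 433/96)
obs 4: x=3/2 → posterior Inverse-Gamma(15/2, 445/96)
obs 5: x=-2 → posterior Inverse-Gamma(8, 877/96)
obs 6: x=-3 → posterior Inverse-Gamma(17/2, 1645/96)
obs 7: x=-6 → posterior Inverse-Gamma(9, 3997/96)
obs 8: x=5 → posterior Inverse-Gamma(19/2, 4765/96)
obs 9: x=-3/2 → posterior Inverse-Gamma(10, 5065/96)
obs 10: x=-5/4 → posterior Inverse-Gamma(21/2, 1327/24)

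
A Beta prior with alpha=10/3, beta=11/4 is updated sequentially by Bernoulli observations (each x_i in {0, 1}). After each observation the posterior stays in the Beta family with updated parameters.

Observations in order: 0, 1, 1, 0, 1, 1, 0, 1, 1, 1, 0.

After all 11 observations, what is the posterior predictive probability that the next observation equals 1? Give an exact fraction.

124/205

obs 1: x=0 → posterior Beta(10/3, 15/4)
obs 2: x=1 → posterior Beta(13/3, 15/4)
obs 3: x=1 → posterior Beta(16/3, 15/4)
obs 4: x=0 → posterior Beta(16/3, 19/4)
obs 5: x=1 → posterior Beta(19/3, 19/4)
obs 6: x=1 → posterior Beta(22/3, 19/4)
obs 7: x=0 → posterior Beta(22/3, 23/4)
obs 8: x=1 → posterior Beta(25/3, 23/4)
obs 9: x=1 → posterior Beta(28/3, 23/4)
obs 10: x=1 → posterior Beta(31/3, 23/4)
obs 11: x=0 → posterior Beta(31/3, 27/4)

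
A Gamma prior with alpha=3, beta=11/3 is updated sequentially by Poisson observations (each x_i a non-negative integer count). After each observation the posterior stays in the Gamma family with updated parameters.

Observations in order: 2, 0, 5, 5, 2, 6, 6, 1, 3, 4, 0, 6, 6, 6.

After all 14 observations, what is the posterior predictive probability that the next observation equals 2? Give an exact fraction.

33867101315296655198164150373912216120872432570046592740446381757161849054595973740348120566889715/158328649733725933215684812036126509343844490625293380446724805836968340848208620339105184100646912

obs 1: x=2 → posterior Gamma(5, 14/3)
obs 2: x=0 → posterior Gamma(5, 17/3)
obs 3: x=5 → posterior Gamma(10, 20/3)
obs 4: x=5 → posterior Gamma(15, 23/3)
obs 5: x=2 → posterior Gamma(17, 26/3)
obs 6: x=6 → posterior Gamma(23, 29/3)
obs 7: x=6 → posterior Gamma(29, 32/3)
obs 8: x=1 → posterior Gamma(30, 35/3)
obs 9: x=3 → posterior Gamma(33, 38/3)
obs 10: x=4 → posterior Gamma(37, 41/3)
obs 11: x=0 → posterior Gamma(37, 44/3)
obs 12: x=6 → posterior Gamma(43, 47/3)
obs 13: x=6 → posterior Gamma(49, 50/3)
obs 14: x=6 → posterior Gamma(55, 53/3)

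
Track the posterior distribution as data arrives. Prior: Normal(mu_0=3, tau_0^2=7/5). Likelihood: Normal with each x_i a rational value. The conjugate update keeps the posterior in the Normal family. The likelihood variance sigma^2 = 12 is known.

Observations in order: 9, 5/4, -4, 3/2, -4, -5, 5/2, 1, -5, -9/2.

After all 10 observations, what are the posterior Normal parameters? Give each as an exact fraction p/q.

mu_0=517/520, tau_0^2=42/65

obs 1: x=9 → posterior Normal(243/67, 84/67)
obs 2: x=5/4 → posterior Normal(1007/296, 42/37)
obs 3: x=-4 → posterior Normal(895/324, 28/27)
obs 4: x=3/2 → posterior Normal(937/352, 21/22)
obs 5: x=-4 → posterior Normal(165/76, 84/95)
obs 6: x=-5 → posterior Normal(685/408, 14/17)
obs 7: x=5/2 → posterior Normal(755/436, 84/109)
obs 8: x=1 → posterior Normal(27/16, 21/29)
obs 9: x=-5 → posterior Normal(643/492, 28/41)
obs 10: x=-9/2 → posterior Normal(517/520, 42/65)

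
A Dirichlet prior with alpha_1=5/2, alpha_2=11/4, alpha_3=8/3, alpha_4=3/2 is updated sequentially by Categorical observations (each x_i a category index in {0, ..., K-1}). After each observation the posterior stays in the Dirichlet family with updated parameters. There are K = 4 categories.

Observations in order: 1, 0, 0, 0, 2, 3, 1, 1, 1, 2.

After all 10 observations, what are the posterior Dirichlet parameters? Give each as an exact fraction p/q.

alpha_1=11/2, alpha_2=27/4, alpha_3=14/3, alpha_4=5/2

obs 1: x=1 → posterior Dirichlet(5/2, 15/4, 8/3, 3/2)
obs 2: x=0 → posterior Dirichlet(7/2, 15/4, 8/3, 3/2)
obs 3: x=0 → posterior Dirichlet(9/2, 15/4, 8/3, 3/2)
obs 4: x=0 → posterior Dirichlet(11/2, 15/4, 8/3, 3/2)
obs 5: x=2 → posterior Dirichlet(11/2, 15/4, 11/3, 3/2)
obs 6: x=3 → posterior Dirichlet(11/2, 15/4, 11/3, 5/2)
obs 7: x=1 → posterior Dirichlet(11/2, 19/4, 11/3, 5/2)
obs 8: x=1 → posterior Dirichlet(11/2, 23/4, 11/3, 5/2)
obs 9: x=1 → posterior Dirichlet(11/2, 27/4, 11/3, 5/2)
obs 10: x=2 → posterior Dirichlet(11/2, 27/4, 14/3, 5/2)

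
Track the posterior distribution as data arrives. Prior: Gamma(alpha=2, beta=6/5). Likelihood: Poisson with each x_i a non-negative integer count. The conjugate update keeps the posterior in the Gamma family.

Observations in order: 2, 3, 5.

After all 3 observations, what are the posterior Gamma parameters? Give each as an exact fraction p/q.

obs 1: x=2 → posterior Gamma(4, 11/5)
obs 2: x=3 → posterior Gamma(7, 16/5)
obs 3: x=5 → posterior Gamma(12, 21/5)

alpha=12, beta=21/5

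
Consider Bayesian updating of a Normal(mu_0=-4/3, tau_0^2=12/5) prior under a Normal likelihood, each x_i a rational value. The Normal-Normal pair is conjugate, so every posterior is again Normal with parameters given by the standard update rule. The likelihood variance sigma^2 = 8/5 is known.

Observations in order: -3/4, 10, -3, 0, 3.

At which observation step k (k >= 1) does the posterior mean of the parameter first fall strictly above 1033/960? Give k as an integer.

k = 2

obs 1: x=-3/4 → posterior Normal(-59/60, 24/25)
obs 2: x=10 → posterior Normal(301/96, 3/5)
obs 3: x=-3 → posterior Normal(193/132, 24/55)
obs 4: x=0 → posterior Normal(193/168, 12/35)
obs 5: x=3 → posterior Normal(301/204, 24/85)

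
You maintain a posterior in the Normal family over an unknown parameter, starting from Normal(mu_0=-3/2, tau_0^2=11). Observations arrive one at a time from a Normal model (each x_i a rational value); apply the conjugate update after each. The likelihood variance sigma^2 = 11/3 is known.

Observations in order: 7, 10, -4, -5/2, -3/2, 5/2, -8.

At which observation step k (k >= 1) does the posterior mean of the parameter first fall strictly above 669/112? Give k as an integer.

k = 2

obs 1: x=7 → posterior Normal(39/8, 11/4)
obs 2: x=10 → posterior Normal(99/14, 11/7)
obs 3: x=-4 → posterior Normal(15/4, 11/10)
obs 4: x=-5/2 → posterior Normal(30/13, 11/13)
obs 5: x=-3/2 → posterior Normal(51/32, 11/16)
obs 6: x=5/2 → posterior Normal(33/19, 11/19)
obs 7: x=-8 → posterior Normal(9/22, 1/2)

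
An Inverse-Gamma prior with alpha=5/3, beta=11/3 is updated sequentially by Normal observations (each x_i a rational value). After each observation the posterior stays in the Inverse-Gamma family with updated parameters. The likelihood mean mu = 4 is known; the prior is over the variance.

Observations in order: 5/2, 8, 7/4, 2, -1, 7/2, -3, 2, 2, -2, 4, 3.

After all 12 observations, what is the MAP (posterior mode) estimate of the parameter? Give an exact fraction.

7387/832

obs 1: x=5/2 → posterior Inverse-Gamma(13/6, 115/24)
obs 2: x=8 → posterior Inverse-Gamma(8/3, 307/24)
obs 3: x=7/4 → posterior Inverse-Gamma(19/6, 1471/96)
obs 4: x=2 → posterior Inverse-Gamma(11/3, 1663/96)
obs 5: x=-1 → posterior Inverse-Gamma(25/6, 2863/96)
obs 6: x=7/2 → posterior Inverse-Gamma(14/3, 2875/96)
obs 7: x=-3 → posterior Inverse-Gamma(31/6, 5227/96)
obs 8: x=2 → posterior Inverse-Gamma(17/3, 5419/96)
obs 9: x=2 → posterior Inverse-Gamma(37/6, 5611/96)
obs 10: x=-2 → posterior Inverse-Gamma(20/3, 7339/96)
obs 11: x=4 → posterior Inverse-Gamma(43/6, 7339/96)
obs 12: x=3 → posterior Inverse-Gamma(23/3, 7387/96)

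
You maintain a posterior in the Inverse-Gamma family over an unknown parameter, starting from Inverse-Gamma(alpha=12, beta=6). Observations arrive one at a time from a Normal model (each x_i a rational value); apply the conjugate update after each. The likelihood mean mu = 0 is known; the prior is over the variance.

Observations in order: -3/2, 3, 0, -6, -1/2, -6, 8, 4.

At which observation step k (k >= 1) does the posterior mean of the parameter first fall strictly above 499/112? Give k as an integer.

k = 7

obs 1: x=-3/2 → posterior Inverse-Gamma(25/2, 57/8)
obs 2: x=3 → posterior Inverse-Gamma(13, 93/8)
obs 3: x=0 → posterior Inverse-Gamma(27/2, 93/8)
obs 4: x=-6 → posterior Inverse-Gamma(14, 237/8)
obs 5: x=-1/2 → posterior Inverse-Gamma(29/2, 119/4)
obs 6: x=-6 → posterior Inverse-Gamma(15, 191/4)
obs 7: x=8 → posterior Inverse-Gamma(31/2, 319/4)
obs 8: x=4 → posterior Inverse-Gamma(16, 351/4)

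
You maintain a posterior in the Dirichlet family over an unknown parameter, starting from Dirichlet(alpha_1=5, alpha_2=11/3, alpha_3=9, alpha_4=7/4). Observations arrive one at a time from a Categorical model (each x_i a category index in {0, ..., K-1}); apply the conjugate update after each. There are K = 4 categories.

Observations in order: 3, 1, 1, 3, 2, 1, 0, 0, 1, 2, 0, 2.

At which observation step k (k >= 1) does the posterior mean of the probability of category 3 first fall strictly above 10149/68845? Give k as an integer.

k = 4

obs 1: x=3 → posterior Dirichlet(5, 11/3, 9, 11/4)
obs 2: x=1 → posterior Dirichlet(5, 14/3, 9, 11/4)
obs 3: x=1 → posterior Dirichlet(5, 17/3, 9, 11/4)
obs 4: x=3 → posterior Dirichlet(5, 17/3, 9, 15/4)
obs 5: x=2 → posterior Dirichlet(5, 17/3, 10, 15/4)
obs 6: x=1 → posterior Dirichlet(5, 20/3, 10, 15/4)
obs 7: x=0 → posterior Dirichlet(6, 20/3, 10, 15/4)
obs 8: x=0 → posterior Dirichlet(7, 20/3, 10, 15/4)
obs 9: x=1 → posterior Dirichlet(7, 23/3, 10, 15/4)
obs 10: x=2 → posterior Dirichlet(7, 23/3, 11, 15/4)
obs 11: x=0 → posterior Dirichlet(8, 23/3, 11, 15/4)
obs 12: x=2 → posterior Dirichlet(8, 23/3, 12, 15/4)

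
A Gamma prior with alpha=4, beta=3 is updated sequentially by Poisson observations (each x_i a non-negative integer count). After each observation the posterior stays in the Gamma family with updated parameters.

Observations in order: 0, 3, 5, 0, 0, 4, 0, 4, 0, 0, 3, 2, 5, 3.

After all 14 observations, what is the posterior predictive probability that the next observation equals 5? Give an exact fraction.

1949646058573573072005449205068475739978400321/55733033823399380971061838893924580401596071936

obs 1: x=0 → posterior Gamma(4, 4)
obs 2: x=3 → posterior Gamma(7, 5)
obs 3: x=5 → posterior Gamma(12, 6)
obs 4: x=0 → posterior Gamma(12, 7)
obs 5: x=0 → posterior Gamma(12, 8)
obs 6: x=4 → posterior Gamma(16, 9)
obs 7: x=0 → posterior Gamma(16, 10)
obs 8: x=4 → posterior Gamma(20, 11)
obs 9: x=0 → posterior Gamma(20, 12)
obs 10: x=0 → posterior Gamma(20, 13)
obs 11: x=3 → posterior Gamma(23, 14)
obs 12: x=2 → posterior Gamma(25, 15)
obs 13: x=5 → posterior Gamma(30, 16)
obs 14: x=3 → posterior Gamma(33, 17)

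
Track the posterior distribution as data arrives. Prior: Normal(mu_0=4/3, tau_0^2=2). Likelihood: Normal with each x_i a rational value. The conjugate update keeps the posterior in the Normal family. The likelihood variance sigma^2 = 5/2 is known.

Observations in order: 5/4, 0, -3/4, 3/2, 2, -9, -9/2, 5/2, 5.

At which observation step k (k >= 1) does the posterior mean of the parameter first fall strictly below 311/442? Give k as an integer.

k = 3

obs 1: x=5/4 → posterior Normal(35/27, 10/9)
obs 2: x=0 → posterior Normal(35/39, 10/13)
obs 3: x=-3/4 → posterior Normal(26/51, 10/17)
obs 4: x=3/2 → posterior Normal(44/63, 10/21)
obs 5: x=2 → posterior Normal(68/75, 2/5)
obs 6: x=-9 → posterior Normal(-40/87, 10/29)
obs 7: x=-9/2 → posterior Normal(-94/99, 10/33)
obs 8: x=5/2 → posterior Normal(-64/111, 10/37)
obs 9: x=5 → posterior Normal(-4/123, 10/41)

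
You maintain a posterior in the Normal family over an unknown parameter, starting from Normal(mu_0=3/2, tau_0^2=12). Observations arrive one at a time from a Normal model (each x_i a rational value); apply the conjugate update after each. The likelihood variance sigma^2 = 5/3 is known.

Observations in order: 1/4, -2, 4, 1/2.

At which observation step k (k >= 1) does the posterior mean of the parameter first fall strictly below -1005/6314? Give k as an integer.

k = 2

obs 1: x=1/4 → posterior Normal(33/82, 60/41)
obs 2: x=-2 → posterior Normal(-111/154, 60/77)
obs 3: x=4 → posterior Normal(177/226, 60/113)
obs 4: x=1/2 → posterior Normal(213/298, 60/149)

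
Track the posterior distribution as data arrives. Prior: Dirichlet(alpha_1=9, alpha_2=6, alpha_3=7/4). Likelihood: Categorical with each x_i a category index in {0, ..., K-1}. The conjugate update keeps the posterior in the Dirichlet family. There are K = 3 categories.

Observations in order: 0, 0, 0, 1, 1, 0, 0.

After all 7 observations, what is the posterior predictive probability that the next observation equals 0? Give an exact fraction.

obs 1: x=0 → posterior Dirichlet(10, 6, 7/4)
obs 2: x=0 → posterior Dirichlet(11, 6, 7/4)
obs 3: x=0 → posterior Dirichlet(12, 6, 7/4)
obs 4: x=1 → posterior Dirichlet(12, 7, 7/4)
obs 5: x=1 → posterior Dirichlet(12, 8, 7/4)
obs 6: x=0 → posterior Dirichlet(13, 8, 7/4)
obs 7: x=0 → posterior Dirichlet(14, 8, 7/4)

56/95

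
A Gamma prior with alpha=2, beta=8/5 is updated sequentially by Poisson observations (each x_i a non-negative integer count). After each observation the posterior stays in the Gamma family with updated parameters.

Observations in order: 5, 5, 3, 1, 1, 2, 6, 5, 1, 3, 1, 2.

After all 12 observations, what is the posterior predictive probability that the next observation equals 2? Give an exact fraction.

1116156528485675020009113195301080953734817946153082088643662853020057600/4672954417432956379962192614950192144154662340504263318436639003988282937

obs 1: x=5 → posterior Gamma(7, 13/5)
obs 2: x=5 → posterior Gamma(12, 18/5)
obs 3: x=3 → posterior Gamma(15, 23/5)
obs 4: x=1 → posterior Gamma(16, 28/5)
obs 5: x=1 → posterior Gamma(17, 33/5)
obs 6: x=2 → posterior Gamma(19, 38/5)
obs 7: x=6 → posterior Gamma(25, 43/5)
obs 8: x=5 → posterior Gamma(30, 48/5)
obs 9: x=1 → posterior Gamma(31, 53/5)
obs 10: x=3 → posterior Gamma(34, 58/5)
obs 11: x=1 → posterior Gamma(35, 63/5)
obs 12: x=2 → posterior Gamma(37, 68/5)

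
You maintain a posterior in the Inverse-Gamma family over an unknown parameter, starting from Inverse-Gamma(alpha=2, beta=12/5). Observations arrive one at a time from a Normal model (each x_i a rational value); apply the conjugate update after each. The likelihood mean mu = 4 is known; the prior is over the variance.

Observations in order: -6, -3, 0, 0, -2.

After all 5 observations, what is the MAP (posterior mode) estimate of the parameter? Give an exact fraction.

obs 1: x=-6 → posterior Inverse-Gamma(5/2, 262/5)
obs 2: x=-3 → posterior Inverse-Gamma(3, 769/10)
obs 3: x=0 → posterior Inverse-Gamma(7/2, 849/10)
obs 4: x=0 → posterior Inverse-Gamma(4, 929/10)
obs 5: x=-2 → posterior Inverse-Gamma(9/2, 1109/10)

1109/55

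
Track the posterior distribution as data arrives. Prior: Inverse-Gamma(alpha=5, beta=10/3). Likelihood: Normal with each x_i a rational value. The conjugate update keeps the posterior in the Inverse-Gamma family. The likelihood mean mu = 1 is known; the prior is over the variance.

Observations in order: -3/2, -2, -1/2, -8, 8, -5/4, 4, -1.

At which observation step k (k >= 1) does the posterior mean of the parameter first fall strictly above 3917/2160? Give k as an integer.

k = 2

obs 1: x=-3/2 → posterior Inverse-Gamma(11/2, 155/24)
obs 2: x=-2 → posterior Inverse-Gamma(6, 263/24)
obs 3: x=-1/2 → posterior Inverse-Gamma(13/2, 145/12)
obs 4: x=-8 → posterior Inverse-Gamma(7, 631/12)
obs 5: x=8 → posterior Inverse-Gamma(15/2, 925/12)
obs 6: x=-5/4 → posterior Inverse-Gamma(8, 7643/96)
obs 7: x=4 → posterior Inverse-Gamma(17/2, 8075/96)
obs 8: x=-1 → posterior Inverse-Gamma(9, 8267/96)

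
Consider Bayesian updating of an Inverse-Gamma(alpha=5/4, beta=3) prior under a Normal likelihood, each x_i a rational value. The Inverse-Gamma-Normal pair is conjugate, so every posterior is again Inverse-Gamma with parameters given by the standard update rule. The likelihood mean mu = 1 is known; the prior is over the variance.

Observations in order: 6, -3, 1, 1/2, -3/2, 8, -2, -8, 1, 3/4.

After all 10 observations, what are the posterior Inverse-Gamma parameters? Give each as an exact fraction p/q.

obs 1: x=6 → posterior Inverse-Gamma(7/4, 31/2)
obs 2: x=-3 → posterior Inverse-Gamma(9/4, 47/2)
obs 3: x=1 → posterior Inverse-Gamma(11/4, 47/2)
obs 4: x=1/2 → posterior Inverse-Gamma(13/4, 189/8)
obs 5: x=-3/2 → posterior Inverse-Gamma(15/4, 107/4)
obs 6: x=8 → posterior Inverse-Gamma(17/4, 205/4)
obs 7: x=-2 → posterior Inverse-Gamma(19/4, 223/4)
obs 8: x=-8 → posterior Inverse-Gamma(21/4, 385/4)
obs 9: x=1 → posterior Inverse-Gamma(23/4, 385/4)
obs 10: x=3/4 → posterior Inverse-Gamma(25/4, 3081/32)

alpha=25/4, beta=3081/32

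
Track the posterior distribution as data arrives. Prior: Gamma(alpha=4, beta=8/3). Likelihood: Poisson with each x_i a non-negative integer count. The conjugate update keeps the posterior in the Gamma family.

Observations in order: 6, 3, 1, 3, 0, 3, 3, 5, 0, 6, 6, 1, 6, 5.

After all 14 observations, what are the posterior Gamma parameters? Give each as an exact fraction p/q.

obs 1: x=6 → posterior Gamma(10, 11/3)
obs 2: x=3 → posterior Gamma(13, 14/3)
obs 3: x=1 → posterior Gamma(14, 17/3)
obs 4: x=3 → posterior Gamma(17, 20/3)
obs 5: x=0 → posterior Gamma(17, 23/3)
obs 6: x=3 → posterior Gamma(20, 26/3)
obs 7: x=3 → posterior Gamma(23, 29/3)
obs 8: x=5 → posterior Gamma(28, 32/3)
obs 9: x=0 → posterior Gamma(28, 35/3)
obs 10: x=6 → posterior Gamma(34, 38/3)
obs 11: x=6 → posterior Gamma(40, 41/3)
obs 12: x=1 → posterior Gamma(41, 44/3)
obs 13: x=6 → posterior Gamma(47, 47/3)
obs 14: x=5 → posterior Gamma(52, 50/3)

alpha=52, beta=50/3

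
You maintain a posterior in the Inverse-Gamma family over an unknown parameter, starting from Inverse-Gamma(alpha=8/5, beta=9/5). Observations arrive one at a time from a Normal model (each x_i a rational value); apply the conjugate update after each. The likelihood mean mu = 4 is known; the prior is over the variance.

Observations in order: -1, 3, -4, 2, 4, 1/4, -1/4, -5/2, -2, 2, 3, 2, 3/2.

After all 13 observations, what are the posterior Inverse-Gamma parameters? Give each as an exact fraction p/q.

obs 1: x=-1 → posterior Inverse-Gamma(21/10, 143/10)
obs 2: x=3 → posterior Inverse-Gamma(13/5, 74/5)
obs 3: x=-4 → posterior Inverse-Gamma(31/10, 234/5)
obs 4: x=2 → posterior Inverse-Gamma(18/5, 244/5)
obs 5: x=4 → posterior Inverse-Gamma(41/10, 244/5)
obs 6: x=1/4 → posterior Inverse-Gamma(23/5, 8933/160)
obs 7: x=-1/4 → posterior Inverse-Gamma(51/10, 5189/80)
obs 8: x=-5/2 → posterior Inverse-Gamma(28/5, 6879/80)
obs 9: x=-2 → posterior Inverse-Gamma(61/10, 8319/80)
obs 10: x=2 → posterior Inverse-Gamma(33/5, 8479/80)
obs 11: x=3 → posterior Inverse-Gamma(71/10, 8519/80)
obs 12: x=2 → posterior Inverse-Gamma(38/5, 8679/80)
obs 13: x=3/2 → posterior Inverse-Gamma(81/10, 8929/80)

alpha=81/10, beta=8929/80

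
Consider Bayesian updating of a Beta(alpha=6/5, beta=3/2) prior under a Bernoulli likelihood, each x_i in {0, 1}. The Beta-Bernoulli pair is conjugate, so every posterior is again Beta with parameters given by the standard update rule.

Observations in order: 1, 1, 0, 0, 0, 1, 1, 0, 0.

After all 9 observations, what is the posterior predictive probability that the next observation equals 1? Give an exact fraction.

obs 1: x=1 → posterior Beta(11/5, 3/2)
obs 2: x=1 → posterior Beta(16/5, 3/2)
obs 3: x=0 → posterior Beta(16/5, 5/2)
obs 4: x=0 → posterior Beta(16/5, 7/2)
obs 5: x=0 → posterior Beta(16/5, 9/2)
obs 6: x=1 → posterior Beta(21/5, 9/2)
obs 7: x=1 → posterior Beta(26/5, 9/2)
obs 8: x=0 → posterior Beta(26/5, 11/2)
obs 9: x=0 → posterior Beta(26/5, 13/2)

4/9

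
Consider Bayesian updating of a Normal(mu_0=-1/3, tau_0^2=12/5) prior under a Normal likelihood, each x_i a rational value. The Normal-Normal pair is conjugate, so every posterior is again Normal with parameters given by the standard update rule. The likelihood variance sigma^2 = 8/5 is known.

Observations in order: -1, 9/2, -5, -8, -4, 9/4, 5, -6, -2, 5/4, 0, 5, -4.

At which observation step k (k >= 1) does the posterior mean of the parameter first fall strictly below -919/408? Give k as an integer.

obs 1: x=-1 → posterior Normal(-11/15, 24/25)
obs 2: x=9/2 → posterior Normal(59/48, 3/5)
obs 3: x=-5 → posterior Normal(-31/66, 24/55)
obs 4: x=-8 → posterior Normal(-25/12, 12/35)
obs 5: x=-4 → posterior Normal(-247/102, 24/85)
obs 6: x=9/4 → posterior Normal(-413/240, 6/25)
obs 7: x=5 → posterior Normal(-233/276, 24/115)
obs 8: x=-6 → posterior Normal(-449/312, 12/65)
obs 9: x=-2 → posterior Normal(-521/348, 24/145)
obs 10: x=5/4 → posterior Normal(-119/96, 3/20)
obs 11: x=0 → posterior Normal(-17/15, 24/175)
obs 12: x=5 → posterior Normal(-37/57, 12/95)
obs 13: x=-4 → posterior Normal(-110/123, 24/205)

k = 5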